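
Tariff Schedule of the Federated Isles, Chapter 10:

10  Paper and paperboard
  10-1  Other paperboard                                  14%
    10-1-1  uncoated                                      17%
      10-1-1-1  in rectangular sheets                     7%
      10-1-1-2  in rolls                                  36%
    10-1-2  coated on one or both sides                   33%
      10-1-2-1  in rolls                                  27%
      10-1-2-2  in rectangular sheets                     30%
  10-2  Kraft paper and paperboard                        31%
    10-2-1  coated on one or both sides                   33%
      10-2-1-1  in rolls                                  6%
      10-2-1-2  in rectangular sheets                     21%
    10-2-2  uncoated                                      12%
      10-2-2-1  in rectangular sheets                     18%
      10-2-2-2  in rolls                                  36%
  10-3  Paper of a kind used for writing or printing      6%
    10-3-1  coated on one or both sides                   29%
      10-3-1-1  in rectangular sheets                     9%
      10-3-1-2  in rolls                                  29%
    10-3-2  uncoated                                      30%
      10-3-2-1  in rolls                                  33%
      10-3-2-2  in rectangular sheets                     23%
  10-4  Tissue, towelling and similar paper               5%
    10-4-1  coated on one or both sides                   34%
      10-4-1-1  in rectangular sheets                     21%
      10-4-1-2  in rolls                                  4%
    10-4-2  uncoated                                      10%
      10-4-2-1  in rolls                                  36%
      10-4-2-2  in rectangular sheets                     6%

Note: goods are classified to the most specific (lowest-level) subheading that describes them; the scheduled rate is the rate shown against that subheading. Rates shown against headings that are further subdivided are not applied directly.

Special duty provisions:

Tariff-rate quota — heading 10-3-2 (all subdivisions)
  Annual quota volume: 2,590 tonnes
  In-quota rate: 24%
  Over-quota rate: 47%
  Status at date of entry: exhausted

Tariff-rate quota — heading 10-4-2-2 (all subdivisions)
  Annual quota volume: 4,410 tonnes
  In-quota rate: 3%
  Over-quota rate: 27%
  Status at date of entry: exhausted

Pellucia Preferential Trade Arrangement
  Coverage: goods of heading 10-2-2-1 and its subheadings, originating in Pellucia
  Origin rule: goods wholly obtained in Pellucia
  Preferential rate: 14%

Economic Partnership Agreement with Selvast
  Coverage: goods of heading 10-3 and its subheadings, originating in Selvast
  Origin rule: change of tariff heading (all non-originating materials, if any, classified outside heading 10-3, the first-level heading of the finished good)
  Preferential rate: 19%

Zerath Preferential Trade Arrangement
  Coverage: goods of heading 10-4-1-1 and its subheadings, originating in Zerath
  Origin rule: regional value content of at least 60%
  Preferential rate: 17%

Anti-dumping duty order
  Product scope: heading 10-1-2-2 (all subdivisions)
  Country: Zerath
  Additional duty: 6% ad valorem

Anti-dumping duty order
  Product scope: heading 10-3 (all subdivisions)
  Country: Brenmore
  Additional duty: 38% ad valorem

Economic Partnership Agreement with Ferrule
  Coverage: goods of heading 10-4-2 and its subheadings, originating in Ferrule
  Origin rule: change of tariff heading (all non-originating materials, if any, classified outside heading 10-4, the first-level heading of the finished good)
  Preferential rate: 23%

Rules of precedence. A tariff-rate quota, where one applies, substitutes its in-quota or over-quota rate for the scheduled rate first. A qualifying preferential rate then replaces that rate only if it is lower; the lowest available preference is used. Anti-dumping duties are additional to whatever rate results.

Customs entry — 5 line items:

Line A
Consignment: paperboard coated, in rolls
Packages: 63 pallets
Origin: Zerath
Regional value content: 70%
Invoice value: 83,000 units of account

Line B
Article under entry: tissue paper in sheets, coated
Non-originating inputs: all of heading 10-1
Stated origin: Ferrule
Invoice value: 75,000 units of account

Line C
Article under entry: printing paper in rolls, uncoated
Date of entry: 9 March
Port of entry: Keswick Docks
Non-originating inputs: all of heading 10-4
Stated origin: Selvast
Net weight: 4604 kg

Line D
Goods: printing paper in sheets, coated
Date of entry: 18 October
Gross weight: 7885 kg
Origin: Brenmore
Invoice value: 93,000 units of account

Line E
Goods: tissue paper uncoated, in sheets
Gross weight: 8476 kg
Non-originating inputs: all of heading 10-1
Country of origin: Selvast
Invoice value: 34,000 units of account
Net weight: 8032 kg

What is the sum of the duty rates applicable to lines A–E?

Line A: paperboard → 10-1; coated → 10-1-2; in rolls → 10-1-2-1. Scheduled 27%. Zerath agreement on 10-4-1-1: 10-1-2-1 not covered. → 27%.
Line B: tissue paper → 10-4; coated → 10-4-1; in sheets → 10-4-1-1. Scheduled 21%. Ferrule agreement on 10-4-2: 10-4-1-1 not covered. → 21%.
Line C: printing paper → 10-3; uncoated → 10-3-2; in rolls → 10-3-2-1. Scheduled 33%. quota on 10-3-2 exhausted → over-quota 47%; Selvast agreement on 10-3: CTH met → 19% available; preferential 19%. → 19%.
Line D: printing paper → 10-3; coated → 10-3-1; in sheets → 10-3-1-1. Scheduled 9%. anti-dumping (Brenmore, 10-3): +38%; total 9% + 38% = 47%. → 47%.
Line E: tissue paper → 10-4; uncoated → 10-4-2; in sheets → 10-4-2-2. Scheduled 6%. quota on 10-4-2-2 exhausted → over-quota 27%; Selvast agreement on 10-3: 10-4-2-2 not covered. → 27%.
Sum: 27% + 21% + 19% + 47% + 27% = 141%.

141%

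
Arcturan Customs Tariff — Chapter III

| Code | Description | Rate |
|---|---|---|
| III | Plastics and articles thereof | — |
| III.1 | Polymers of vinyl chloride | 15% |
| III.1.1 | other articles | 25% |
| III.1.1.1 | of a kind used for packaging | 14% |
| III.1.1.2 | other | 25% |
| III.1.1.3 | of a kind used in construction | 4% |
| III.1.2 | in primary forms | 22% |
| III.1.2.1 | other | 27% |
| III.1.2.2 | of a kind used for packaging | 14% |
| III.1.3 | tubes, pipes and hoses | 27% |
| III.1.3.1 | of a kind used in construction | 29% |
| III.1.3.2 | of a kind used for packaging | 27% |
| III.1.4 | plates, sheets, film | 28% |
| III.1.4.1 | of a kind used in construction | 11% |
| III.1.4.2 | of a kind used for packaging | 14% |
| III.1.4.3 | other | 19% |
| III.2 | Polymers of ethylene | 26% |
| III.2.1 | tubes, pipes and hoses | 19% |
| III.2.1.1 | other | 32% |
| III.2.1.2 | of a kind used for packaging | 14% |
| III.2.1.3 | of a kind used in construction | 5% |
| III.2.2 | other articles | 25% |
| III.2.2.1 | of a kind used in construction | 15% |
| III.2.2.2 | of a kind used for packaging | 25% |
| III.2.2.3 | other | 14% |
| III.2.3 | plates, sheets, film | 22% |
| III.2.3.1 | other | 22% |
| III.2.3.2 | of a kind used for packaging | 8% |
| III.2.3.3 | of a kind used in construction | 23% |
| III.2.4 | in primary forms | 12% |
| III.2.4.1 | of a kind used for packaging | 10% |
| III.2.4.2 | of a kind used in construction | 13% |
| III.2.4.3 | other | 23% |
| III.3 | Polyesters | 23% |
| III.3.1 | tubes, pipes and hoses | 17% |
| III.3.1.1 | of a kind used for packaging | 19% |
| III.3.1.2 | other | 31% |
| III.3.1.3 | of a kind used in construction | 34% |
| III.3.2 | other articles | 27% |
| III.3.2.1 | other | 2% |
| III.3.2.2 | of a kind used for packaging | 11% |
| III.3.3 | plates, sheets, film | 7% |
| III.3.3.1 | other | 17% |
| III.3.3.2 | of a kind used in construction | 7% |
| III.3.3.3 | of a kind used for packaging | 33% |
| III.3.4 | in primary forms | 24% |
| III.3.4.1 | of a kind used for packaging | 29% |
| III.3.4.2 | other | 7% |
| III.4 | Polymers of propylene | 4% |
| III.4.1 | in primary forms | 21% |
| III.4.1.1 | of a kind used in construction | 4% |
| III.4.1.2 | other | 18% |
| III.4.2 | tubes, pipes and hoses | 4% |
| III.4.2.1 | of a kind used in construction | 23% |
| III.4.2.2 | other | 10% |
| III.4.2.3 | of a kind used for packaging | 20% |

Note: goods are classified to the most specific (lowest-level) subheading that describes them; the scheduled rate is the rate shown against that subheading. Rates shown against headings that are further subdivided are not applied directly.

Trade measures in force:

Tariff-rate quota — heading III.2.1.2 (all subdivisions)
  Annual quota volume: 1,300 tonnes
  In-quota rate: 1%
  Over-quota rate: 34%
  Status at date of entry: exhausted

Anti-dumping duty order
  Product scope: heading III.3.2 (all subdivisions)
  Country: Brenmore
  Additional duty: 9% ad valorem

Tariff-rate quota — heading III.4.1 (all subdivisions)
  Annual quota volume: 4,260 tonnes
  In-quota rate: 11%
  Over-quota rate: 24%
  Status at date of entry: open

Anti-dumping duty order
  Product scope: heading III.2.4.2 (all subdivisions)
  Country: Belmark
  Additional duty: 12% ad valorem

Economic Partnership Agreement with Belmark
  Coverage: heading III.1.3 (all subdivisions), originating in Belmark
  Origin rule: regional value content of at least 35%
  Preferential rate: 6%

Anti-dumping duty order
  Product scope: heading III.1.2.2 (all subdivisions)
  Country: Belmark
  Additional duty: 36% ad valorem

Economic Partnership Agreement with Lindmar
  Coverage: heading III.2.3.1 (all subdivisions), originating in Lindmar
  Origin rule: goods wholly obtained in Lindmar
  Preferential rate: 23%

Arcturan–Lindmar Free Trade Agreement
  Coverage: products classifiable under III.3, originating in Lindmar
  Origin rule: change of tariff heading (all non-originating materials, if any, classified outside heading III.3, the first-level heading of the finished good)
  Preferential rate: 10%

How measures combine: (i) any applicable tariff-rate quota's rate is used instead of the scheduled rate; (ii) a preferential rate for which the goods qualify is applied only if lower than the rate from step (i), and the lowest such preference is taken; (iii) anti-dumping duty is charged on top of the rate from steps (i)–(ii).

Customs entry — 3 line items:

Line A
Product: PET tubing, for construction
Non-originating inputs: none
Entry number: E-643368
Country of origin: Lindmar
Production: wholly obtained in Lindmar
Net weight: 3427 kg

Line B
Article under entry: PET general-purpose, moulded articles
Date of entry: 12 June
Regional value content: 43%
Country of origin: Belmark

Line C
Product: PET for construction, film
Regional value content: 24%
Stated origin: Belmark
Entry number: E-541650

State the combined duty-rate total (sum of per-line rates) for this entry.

Line A: PET → III.3; tubing → III.3.1; for construction → III.3.1.3. Scheduled 34%. Lindmar agreement on III.2.3.1: III.3.1.3 not covered; Lindmar agreement on III.3: CTH met → 10% available; preferential 10%. → 10%.
Line B: PET → III.3; moulded articles → III.3.2; general-purpose → III.3.2.1. Scheduled 2%. Belmark agreement on III.1.3: III.3.2.1 not covered. → 2%.
Line C: PET → III.3; film → III.3.3; for construction → III.3.3.2. Scheduled 7%. Belmark agreement on III.1.3: III.3.3.2 not covered. → 7%.
Sum: 10% + 2% + 7% = 19%.

19%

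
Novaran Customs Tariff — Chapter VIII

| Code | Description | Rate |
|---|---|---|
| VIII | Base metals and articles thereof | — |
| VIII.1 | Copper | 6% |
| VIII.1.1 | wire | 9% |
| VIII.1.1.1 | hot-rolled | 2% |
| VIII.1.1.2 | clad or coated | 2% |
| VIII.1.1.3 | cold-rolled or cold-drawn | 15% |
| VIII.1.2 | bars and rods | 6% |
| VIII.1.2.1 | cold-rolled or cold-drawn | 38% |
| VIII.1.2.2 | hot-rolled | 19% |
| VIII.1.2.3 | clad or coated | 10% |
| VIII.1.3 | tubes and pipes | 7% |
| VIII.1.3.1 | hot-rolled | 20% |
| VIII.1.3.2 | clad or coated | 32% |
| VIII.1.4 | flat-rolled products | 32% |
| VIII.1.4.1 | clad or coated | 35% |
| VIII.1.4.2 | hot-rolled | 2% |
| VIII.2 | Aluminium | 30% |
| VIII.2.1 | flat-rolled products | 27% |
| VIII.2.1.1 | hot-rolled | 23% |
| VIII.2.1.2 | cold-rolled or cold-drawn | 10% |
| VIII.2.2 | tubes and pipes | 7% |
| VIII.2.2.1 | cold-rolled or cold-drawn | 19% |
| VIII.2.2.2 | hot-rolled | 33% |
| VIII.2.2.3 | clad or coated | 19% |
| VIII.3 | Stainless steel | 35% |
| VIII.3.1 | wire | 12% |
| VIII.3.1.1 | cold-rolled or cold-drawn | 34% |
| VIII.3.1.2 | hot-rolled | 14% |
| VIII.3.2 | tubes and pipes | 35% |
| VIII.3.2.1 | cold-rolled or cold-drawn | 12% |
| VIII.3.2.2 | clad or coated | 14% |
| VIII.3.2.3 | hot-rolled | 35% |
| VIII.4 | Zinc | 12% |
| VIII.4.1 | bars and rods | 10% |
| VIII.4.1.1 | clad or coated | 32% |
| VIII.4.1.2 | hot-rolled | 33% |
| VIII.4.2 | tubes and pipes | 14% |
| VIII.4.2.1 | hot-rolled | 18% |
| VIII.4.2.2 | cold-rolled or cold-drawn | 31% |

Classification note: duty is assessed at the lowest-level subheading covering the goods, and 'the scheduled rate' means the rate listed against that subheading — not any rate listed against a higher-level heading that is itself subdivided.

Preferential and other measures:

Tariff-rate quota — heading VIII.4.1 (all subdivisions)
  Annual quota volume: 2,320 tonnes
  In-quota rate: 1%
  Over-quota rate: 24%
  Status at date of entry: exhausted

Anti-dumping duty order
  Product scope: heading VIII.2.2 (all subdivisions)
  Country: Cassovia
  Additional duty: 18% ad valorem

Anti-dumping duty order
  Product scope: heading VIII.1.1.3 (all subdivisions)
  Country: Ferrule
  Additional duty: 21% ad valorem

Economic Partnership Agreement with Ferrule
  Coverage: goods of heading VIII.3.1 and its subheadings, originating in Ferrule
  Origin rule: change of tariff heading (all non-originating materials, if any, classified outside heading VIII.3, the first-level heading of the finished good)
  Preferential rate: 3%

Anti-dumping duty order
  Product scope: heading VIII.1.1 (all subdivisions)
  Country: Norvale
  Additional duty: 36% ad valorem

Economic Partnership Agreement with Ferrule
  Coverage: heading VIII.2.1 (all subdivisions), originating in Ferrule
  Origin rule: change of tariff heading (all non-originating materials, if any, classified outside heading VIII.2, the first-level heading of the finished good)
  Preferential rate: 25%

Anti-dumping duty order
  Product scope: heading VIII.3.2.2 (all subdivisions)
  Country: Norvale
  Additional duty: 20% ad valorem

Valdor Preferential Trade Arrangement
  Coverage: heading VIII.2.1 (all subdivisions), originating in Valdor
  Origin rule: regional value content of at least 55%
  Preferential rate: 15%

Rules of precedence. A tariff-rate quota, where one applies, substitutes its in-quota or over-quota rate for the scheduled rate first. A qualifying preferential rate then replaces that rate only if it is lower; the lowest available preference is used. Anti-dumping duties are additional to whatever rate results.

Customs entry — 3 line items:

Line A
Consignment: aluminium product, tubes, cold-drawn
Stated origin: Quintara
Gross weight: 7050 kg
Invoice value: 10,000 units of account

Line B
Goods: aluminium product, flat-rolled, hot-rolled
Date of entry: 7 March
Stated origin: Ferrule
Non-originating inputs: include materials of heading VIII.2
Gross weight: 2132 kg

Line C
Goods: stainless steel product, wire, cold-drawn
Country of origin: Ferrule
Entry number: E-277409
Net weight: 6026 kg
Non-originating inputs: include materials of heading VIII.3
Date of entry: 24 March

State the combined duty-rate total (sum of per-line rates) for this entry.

Line A: aluminium → VIII.2; tubes → VIII.2.2; cold-drawn → VIII.2.2.1. Scheduled 19%. No special measure applies. → 19%.
Line B: aluminium → VIII.2; flat-rolled → VIII.2.1; hot-rolled → VIII.2.1.1. Scheduled 23%. Ferrule agreement on VIII.3.1: VIII.2.1.1 not covered; Ferrule agreement on VIII.2.1: CTH not met. → 23%.
Line C: stainless steel → VIII.3; wire → VIII.3.1; cold-drawn → VIII.3.1.1. Scheduled 34%. Ferrule agreement on VIII.3.1: CTH not met; Ferrule agreement on VIII.2.1: VIII.3.1.1 not covered. → 34%.
Sum: 19% + 23% + 34% = 76%.

76%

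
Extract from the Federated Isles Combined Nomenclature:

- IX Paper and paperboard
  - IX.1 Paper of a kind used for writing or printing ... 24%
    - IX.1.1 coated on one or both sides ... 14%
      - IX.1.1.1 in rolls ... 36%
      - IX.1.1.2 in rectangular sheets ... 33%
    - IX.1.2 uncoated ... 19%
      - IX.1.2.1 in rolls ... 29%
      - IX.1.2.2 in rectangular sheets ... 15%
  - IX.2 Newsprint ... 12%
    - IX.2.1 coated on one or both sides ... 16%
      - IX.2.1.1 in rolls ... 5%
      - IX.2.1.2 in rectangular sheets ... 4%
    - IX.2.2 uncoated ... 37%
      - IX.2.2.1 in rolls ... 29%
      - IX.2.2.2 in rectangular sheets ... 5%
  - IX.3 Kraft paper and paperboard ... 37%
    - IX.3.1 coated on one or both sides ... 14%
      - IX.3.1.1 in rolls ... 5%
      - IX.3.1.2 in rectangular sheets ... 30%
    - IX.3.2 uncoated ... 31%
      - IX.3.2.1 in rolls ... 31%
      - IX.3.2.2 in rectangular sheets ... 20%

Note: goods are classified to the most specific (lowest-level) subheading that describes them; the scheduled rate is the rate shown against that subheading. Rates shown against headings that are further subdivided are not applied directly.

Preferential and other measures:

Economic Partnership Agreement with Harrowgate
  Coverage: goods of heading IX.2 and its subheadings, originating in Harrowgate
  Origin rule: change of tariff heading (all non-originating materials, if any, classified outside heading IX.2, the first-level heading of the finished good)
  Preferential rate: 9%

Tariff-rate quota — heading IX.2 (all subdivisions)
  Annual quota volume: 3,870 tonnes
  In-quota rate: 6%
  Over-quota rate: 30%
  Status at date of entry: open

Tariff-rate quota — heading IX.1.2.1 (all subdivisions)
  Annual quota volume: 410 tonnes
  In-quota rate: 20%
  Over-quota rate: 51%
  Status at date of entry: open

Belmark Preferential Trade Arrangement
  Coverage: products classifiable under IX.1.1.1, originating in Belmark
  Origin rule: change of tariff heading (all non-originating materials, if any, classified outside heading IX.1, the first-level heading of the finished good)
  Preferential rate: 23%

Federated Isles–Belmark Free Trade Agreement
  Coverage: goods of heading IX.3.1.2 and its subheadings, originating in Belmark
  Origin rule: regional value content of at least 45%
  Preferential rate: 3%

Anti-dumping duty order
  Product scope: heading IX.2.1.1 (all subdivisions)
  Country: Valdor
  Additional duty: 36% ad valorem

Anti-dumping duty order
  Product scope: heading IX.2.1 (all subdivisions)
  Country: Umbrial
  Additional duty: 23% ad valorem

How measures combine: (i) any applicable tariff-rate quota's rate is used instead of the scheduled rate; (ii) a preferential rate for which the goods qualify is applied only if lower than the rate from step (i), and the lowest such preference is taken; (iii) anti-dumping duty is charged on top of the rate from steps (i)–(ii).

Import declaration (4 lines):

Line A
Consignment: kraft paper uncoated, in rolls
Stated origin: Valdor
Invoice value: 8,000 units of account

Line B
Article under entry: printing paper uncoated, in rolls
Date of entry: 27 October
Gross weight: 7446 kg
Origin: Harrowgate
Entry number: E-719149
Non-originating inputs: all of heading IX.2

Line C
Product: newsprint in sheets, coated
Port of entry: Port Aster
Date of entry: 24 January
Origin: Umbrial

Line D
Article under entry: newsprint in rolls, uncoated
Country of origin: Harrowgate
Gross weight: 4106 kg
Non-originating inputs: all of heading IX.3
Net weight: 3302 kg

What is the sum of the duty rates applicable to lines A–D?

Line A: kraft paper → IX.3; uncoated → IX.3.2; in rolls → IX.3.2.1. Scheduled 31%. No special measure applies. → 31%.
Line B: printing paper → IX.1; uncoated → IX.1.2; in rolls → IX.1.2.1. Scheduled 29%. quota on IX.1.2.1 open → in-quota 20%; Harrowgate agreement on IX.2: IX.1.2.1 not covered. → 20%.
Line C: newsprint → IX.2; coated → IX.2.1; in sheets → IX.2.1.2. Scheduled 4%. quota on IX.2 open → in-quota 6%; anti-dumping (Umbrial, IX.2.1): +23%; total 6% + 23% = 29%. → 29%.
Line D: newsprint → IX.2; uncoated → IX.2.2; in rolls → IX.2.2.1. Scheduled 29%. quota on IX.2 open → in-quota 6%; Harrowgate agreement on IX.2: CTH met → 9% available; preference 9% not lower than 6% → no reduction. → 6%.
Sum: 31% + 20% + 29% + 6% = 86%.

86%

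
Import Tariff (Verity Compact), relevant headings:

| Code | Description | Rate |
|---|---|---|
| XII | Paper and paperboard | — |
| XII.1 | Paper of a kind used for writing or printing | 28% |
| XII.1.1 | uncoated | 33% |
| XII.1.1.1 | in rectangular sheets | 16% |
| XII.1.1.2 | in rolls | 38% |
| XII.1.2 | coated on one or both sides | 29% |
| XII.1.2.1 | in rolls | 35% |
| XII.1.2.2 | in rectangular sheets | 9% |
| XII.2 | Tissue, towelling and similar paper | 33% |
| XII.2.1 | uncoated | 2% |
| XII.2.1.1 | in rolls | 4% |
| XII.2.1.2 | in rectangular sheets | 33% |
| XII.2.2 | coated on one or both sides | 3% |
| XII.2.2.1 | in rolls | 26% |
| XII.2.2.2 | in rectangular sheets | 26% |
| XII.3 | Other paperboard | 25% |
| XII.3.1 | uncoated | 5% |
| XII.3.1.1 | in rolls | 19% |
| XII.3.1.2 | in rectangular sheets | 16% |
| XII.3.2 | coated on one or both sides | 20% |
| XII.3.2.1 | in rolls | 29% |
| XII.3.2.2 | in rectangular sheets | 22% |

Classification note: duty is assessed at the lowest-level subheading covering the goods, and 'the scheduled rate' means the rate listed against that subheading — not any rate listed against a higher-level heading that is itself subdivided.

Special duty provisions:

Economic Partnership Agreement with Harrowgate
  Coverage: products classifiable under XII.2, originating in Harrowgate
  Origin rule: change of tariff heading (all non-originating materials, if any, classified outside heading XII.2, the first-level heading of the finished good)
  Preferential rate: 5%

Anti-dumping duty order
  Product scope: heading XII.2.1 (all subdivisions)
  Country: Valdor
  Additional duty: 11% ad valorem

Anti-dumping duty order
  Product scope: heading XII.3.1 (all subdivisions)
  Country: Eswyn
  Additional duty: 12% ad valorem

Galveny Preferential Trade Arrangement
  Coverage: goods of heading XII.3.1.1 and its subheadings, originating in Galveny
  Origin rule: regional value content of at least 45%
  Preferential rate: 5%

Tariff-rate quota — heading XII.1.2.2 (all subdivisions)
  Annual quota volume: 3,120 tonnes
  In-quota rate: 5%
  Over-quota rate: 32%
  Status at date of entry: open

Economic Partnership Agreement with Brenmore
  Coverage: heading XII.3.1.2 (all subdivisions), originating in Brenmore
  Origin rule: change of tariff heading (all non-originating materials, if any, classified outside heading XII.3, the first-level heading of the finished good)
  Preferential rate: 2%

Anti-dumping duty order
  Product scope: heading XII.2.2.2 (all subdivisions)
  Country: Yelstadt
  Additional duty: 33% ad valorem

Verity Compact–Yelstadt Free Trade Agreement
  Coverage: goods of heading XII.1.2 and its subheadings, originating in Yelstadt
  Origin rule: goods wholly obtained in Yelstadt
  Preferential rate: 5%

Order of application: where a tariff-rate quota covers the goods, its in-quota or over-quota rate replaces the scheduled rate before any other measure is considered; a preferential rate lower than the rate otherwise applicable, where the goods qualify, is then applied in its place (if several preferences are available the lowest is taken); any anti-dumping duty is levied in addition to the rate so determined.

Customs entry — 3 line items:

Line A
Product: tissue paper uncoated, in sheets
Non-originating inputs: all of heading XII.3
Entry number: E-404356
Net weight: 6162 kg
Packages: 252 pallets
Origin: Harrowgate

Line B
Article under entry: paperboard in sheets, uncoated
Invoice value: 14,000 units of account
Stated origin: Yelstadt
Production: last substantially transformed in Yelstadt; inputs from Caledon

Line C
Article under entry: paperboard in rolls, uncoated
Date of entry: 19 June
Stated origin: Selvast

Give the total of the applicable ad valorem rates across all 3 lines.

40%

Line A: tissue paper → XII.2; uncoated → XII.2.1; in sheets → XII.2.1.2. Scheduled 33%. Harrowgate agreement on XII.2: CTH met → 5% available; preferential 5%. → 5%.
Line B: paperboard → XII.3; uncoated → XII.3.1; in sheets → XII.3.1.2. Scheduled 16%. Yelstadt agreement on XII.1.2: XII.3.1.2 not covered. → 16%.
Line C: paperboard → XII.3; uncoated → XII.3.1; in rolls → XII.3.1.1. Scheduled 19%. No special measure applies. → 19%.
Sum: 5% + 16% + 19% = 40%.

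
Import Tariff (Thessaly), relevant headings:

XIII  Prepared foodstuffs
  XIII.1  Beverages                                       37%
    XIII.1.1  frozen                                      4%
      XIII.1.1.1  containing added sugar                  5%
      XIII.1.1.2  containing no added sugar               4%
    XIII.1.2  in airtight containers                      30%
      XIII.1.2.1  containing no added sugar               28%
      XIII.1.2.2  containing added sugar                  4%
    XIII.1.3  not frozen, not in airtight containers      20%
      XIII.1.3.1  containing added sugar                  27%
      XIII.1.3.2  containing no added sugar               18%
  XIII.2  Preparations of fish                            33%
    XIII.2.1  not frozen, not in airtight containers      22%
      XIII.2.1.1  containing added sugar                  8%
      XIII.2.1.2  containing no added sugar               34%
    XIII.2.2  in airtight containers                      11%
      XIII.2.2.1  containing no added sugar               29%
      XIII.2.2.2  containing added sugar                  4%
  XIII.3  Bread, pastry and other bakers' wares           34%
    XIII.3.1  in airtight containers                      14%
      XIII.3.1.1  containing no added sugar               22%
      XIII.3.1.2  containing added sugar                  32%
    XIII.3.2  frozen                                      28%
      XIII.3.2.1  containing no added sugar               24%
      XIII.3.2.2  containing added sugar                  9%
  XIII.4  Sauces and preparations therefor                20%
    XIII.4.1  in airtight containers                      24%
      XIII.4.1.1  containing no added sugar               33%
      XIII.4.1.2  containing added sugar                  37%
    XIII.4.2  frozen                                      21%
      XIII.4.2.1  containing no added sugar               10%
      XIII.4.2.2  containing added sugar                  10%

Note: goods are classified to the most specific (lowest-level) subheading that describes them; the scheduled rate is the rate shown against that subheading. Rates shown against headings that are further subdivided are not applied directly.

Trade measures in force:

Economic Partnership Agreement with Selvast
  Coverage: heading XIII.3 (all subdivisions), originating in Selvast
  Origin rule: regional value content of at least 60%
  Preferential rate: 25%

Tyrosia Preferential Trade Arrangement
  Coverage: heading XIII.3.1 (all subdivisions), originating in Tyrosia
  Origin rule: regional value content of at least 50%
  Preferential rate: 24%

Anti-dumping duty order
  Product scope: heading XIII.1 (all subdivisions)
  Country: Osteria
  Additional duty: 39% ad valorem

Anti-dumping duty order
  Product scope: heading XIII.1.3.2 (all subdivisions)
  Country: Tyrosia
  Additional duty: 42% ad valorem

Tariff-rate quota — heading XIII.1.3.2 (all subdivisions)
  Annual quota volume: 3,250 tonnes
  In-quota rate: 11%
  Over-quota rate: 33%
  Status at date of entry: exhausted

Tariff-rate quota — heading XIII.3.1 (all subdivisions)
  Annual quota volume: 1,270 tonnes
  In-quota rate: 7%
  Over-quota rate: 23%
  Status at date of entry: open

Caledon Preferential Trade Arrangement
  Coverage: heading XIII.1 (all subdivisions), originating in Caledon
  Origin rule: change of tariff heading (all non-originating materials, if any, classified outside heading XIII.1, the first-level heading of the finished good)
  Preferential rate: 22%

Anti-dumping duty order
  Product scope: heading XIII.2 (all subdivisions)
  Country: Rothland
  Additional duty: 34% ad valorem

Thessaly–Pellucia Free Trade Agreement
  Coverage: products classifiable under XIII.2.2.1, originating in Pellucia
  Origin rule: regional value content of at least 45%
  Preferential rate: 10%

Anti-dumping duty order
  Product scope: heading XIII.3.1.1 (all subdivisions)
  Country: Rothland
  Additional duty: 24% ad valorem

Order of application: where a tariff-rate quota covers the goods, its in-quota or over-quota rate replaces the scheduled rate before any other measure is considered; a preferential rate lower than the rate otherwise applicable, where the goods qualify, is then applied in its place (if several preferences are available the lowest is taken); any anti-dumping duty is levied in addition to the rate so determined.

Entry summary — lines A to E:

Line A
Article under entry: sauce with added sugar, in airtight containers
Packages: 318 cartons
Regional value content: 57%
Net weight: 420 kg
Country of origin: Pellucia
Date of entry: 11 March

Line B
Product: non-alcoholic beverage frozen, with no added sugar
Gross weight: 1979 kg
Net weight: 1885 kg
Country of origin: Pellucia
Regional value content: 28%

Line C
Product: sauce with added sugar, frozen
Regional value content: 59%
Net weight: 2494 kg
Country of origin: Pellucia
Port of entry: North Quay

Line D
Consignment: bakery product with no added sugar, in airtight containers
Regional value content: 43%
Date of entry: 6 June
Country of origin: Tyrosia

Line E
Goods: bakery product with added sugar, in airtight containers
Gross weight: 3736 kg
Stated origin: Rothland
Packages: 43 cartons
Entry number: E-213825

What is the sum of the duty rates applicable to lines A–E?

65%

Line A: sauce → XIII.4; in airtight containers → XIII.4.1; with added sugar → XIII.4.1.2. Scheduled 37%. Pellucia agreement on XIII.2.2.1: XIII.4.1.2 not covered. → 37%.
Line B: non-alcoholic beverage → XIII.1; frozen → XIII.1.1; with no added sugar → XIII.1.1.2. Scheduled 4%. Pellucia agreement on XIII.2.2.1: XIII.1.1.2 not covered. → 4%.
Line C: sauce → XIII.4; frozen → XIII.4.2; with added sugar → XIII.4.2.2. Scheduled 10%. Pellucia agreement on XIII.2.2.1: XIII.4.2.2 not covered. → 10%.
Line D: bakery product → XIII.3; in airtight containers → XIII.3.1; with no added sugar → XIII.3.1.1. Scheduled 22%. quota on XIII.3.1 open → in-quota 7%; Tyrosia agreement on XIII.3.1: RVC < 50%. → 7%.
Line E: bakery product → XIII.3; in airtight containers → XIII.3.1; with added sugar → XIII.3.1.2. Scheduled 32%. quota on XIII.3.1 open → in-quota 7%. → 7%.
Sum: 37% + 4% + 10% + 7% + 7% = 65%.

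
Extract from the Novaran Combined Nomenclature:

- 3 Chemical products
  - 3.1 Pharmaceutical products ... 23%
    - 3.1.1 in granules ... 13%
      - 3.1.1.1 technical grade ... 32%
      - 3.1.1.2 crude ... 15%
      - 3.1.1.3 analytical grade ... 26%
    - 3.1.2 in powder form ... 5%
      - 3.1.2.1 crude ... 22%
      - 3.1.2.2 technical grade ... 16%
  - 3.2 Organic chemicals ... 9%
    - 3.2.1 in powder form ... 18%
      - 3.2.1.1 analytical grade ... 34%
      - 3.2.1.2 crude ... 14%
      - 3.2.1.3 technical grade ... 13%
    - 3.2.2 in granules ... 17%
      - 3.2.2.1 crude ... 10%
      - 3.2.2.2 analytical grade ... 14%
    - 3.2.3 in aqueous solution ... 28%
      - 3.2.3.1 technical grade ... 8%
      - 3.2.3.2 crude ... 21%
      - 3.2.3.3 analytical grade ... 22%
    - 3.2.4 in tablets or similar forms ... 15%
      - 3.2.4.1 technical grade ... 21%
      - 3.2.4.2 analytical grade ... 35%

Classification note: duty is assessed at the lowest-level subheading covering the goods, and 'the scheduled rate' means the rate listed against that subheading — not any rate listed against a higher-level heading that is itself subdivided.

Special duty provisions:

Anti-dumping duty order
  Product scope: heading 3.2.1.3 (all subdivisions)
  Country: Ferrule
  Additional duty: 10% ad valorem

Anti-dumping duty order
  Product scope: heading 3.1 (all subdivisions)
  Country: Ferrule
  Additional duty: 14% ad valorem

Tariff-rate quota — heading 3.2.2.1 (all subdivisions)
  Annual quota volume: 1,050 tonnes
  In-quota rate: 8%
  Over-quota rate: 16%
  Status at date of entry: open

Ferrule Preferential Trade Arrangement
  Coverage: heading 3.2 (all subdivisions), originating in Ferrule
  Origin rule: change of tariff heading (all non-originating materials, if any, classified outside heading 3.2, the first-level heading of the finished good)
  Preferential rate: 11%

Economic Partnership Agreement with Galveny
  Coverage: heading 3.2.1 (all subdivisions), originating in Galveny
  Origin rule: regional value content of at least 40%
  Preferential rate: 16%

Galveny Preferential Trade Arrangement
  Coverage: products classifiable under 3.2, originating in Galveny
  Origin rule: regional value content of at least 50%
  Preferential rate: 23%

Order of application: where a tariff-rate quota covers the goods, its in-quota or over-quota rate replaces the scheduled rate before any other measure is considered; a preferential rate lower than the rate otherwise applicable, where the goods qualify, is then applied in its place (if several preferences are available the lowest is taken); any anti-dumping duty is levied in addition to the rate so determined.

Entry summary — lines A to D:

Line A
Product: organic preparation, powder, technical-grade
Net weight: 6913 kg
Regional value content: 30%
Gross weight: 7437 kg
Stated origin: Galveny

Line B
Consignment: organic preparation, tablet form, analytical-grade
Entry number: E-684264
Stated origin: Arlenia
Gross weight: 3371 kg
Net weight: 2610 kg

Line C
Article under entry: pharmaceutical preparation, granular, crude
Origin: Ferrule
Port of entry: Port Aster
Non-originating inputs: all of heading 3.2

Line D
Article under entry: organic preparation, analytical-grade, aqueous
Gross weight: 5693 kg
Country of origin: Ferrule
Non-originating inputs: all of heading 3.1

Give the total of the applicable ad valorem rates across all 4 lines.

88%

Line A: organic → 3.2; powder → 3.2.1; technical-grade → 3.2.1.3. Scheduled 13%. Galveny agreement on 3.2.1: RVC < 40%; Galveny agreement on 3.2: RVC < 50%. → 13%.
Line B: organic → 3.2; tablet form → 3.2.4; analytical-grade → 3.2.4.2. Scheduled 35%. No special measure applies. → 35%.
Line C: pharmaceutical → 3.1; granular → 3.1.1; crude → 3.1.1.2. Scheduled 15%. Ferrule agreement on 3.2: 3.1.1.2 not covered; anti-dumping (Ferrule, 3.1): +14%; total 15% + 14% = 29%. → 29%.
Line D: organic → 3.2; aqueous → 3.2.3; analytical-grade → 3.2.3.3. Scheduled 22%. Ferrule agreement on 3.2: CTH met → 11% available; preferential 11%. → 11%.
Sum: 13% + 35% + 29% + 11% = 88%.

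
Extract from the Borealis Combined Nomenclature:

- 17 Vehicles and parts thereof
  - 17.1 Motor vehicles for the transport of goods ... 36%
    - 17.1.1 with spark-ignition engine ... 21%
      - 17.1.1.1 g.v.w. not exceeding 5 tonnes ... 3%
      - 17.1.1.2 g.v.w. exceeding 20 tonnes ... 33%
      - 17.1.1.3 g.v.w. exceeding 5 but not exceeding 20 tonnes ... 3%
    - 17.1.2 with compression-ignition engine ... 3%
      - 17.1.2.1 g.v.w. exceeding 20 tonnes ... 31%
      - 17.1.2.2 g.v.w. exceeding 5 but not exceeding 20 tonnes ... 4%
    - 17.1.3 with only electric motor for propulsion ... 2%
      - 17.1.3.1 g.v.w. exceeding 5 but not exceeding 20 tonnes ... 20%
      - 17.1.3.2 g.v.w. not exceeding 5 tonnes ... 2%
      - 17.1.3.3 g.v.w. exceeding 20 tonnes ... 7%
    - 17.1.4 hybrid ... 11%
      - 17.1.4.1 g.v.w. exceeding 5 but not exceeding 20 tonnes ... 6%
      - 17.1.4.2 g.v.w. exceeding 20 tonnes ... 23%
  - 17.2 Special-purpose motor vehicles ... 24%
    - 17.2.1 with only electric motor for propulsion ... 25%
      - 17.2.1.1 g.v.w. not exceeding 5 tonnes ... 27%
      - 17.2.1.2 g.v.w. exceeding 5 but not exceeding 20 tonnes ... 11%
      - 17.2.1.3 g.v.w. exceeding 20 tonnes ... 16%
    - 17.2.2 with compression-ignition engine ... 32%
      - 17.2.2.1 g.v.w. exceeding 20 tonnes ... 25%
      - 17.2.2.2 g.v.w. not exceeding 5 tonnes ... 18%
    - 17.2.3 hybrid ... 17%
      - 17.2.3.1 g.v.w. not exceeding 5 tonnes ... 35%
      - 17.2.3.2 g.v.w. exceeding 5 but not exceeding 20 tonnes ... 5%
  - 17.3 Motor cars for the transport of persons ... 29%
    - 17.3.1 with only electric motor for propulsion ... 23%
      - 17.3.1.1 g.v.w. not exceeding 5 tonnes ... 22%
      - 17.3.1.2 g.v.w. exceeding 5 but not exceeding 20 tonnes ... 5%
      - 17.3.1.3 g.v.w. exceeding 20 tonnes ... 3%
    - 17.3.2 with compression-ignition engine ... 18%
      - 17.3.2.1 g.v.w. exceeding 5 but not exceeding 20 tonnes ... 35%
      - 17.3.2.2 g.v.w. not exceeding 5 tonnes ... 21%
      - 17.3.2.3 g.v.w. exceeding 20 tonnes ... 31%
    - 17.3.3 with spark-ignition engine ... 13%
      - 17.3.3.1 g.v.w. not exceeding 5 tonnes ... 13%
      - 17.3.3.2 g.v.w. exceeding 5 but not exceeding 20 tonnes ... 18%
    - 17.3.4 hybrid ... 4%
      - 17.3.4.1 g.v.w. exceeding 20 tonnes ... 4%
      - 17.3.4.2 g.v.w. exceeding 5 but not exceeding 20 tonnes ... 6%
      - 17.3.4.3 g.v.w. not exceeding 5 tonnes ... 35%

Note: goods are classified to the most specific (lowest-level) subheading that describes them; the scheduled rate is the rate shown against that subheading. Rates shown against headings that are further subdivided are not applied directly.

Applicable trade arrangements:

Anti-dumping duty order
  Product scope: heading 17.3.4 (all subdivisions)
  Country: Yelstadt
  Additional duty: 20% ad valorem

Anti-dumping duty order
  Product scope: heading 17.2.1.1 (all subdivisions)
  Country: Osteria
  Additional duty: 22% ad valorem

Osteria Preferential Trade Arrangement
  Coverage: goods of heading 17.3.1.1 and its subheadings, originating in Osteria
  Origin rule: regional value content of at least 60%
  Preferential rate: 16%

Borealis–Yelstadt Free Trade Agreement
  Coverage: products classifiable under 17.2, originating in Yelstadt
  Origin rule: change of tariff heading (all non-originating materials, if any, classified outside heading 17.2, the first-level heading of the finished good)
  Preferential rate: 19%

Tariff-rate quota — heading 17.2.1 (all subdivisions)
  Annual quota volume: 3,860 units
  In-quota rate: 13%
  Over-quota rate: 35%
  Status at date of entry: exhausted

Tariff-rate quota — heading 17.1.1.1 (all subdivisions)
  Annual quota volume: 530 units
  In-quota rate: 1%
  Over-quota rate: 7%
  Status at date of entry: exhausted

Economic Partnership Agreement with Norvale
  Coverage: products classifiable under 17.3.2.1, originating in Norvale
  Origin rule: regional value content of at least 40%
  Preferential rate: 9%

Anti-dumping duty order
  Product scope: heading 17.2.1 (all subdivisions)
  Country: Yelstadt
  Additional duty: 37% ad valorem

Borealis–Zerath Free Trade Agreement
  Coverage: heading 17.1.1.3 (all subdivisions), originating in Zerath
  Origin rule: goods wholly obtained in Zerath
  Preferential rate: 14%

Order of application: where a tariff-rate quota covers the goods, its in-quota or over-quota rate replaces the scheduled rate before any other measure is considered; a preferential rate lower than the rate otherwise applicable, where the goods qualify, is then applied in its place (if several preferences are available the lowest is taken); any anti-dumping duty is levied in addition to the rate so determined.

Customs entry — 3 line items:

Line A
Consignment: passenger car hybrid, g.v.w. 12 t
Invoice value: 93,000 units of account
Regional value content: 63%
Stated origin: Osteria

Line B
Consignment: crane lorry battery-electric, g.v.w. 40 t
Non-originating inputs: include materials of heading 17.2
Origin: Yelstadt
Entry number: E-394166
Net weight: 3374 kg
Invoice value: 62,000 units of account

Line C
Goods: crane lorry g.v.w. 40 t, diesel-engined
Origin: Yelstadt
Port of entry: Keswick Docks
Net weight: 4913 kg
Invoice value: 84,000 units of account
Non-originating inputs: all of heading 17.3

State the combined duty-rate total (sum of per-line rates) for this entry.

97%

Line A: passenger car → 17.3; hybrid → 17.3.4; g.v.w. 12 t → 17.3.4.2. Scheduled 6%. Osteria agreement on 17.3.1.1: 17.3.4.2 not covered. → 6%.
Line B: crane lorry → 17.2; battery-electric → 17.2.1; g.v.w. 40 t → 17.2.1.3. Scheduled 16%. quota on 17.2.1 exhausted → over-quota 35%; Yelstadt agreement on 17.2: CTH not met; anti-dumping (Yelstadt, 17.2.1): +37%; total 35% + 37% = 72%. → 72%.
Line C: crane lorry → 17.2; diesel-engined → 17.2.2; g.v.w. 40 t → 17.2.2.1. Scheduled 25%. Yelstadt agreement on 17.2: CTH met → 19% available; preferential 19%. → 19%.
Sum: 6% + 72% + 19% = 97%.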